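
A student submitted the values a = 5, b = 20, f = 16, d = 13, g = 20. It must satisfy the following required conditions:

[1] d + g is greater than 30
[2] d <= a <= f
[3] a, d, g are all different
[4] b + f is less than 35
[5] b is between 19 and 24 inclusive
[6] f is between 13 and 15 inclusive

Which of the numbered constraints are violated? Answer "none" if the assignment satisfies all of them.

[1] d + g = 13 + 20 = 33; 33 > 30  true
[2] values 13, 5, 16; d = 13 is not <= a = 5  false
[3] values 5, 13, 20 are pairwise distinct  true
[4] b + f = 20 + 16 = 36; 36 ≥ 35, bound 35 not met  false
[5] b = 20 lies in [19, 24]  true
[6] f = 16 is outside [13, 15]  false

No — constraints 2, 4, and 6 are not satisfied.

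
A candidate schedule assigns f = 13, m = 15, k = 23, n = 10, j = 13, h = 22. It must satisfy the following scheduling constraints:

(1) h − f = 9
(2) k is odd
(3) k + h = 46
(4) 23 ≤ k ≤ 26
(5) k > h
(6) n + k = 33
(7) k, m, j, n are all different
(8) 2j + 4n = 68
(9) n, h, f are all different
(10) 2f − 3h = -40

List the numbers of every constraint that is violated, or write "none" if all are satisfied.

(1) h − f = 22 − 13 = 9  yes
(2) k = 23 is odd  yes
(3) k + h = 23 + 22 = 45, not 46  no
(4) k = 23 lies in [23, 26]  yes
(5) k = 23, h = 22; 23 > 22  yes
(6) n + k = 10 + 23 = 33  yes
(7) values 23, 15, 13, 10 are pairwise distinct  yes
(8) 2j + 4n = 2(13) + 4(10) = 66, not 68  no
(9) values 10, 22, 13 are pairwise distinct  yes
(10) 2f − 3h = 2(13) − 3(22) = -40  yes

Constraints 3 and 8 do not hold.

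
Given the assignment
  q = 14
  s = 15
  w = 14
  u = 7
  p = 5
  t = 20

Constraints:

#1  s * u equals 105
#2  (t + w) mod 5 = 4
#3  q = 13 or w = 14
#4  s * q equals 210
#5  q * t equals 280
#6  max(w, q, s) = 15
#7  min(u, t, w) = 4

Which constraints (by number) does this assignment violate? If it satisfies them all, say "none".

#1 s * u = 15 * 7 = 105  holds
#2 t + w = 34; 34 mod 5 = 4  holds
#3 q = 14 ≠ 13, but w = 14 = 14 (second disjunct)  holds
#4 s * q = 15 * 14 = 210  holds
#5 q * t = 14 * 20 = 280  holds
#6 max(14, 14, 15) = 15  holds
#7 min(7, 20, 14) = 7, not 4  fails

The assignment fails constraint 7.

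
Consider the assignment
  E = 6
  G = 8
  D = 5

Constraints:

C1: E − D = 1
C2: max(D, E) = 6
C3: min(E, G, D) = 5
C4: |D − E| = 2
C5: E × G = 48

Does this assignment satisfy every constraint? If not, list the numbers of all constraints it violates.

C1: E − D = 6 − 5 = 1  yes
C2: max(5, 6) = 6  yes
C3: min(6, 8, 5) = 5  yes
C4: |5 − 6| = 1, not 2  no
C5: E × G = 6 × 8 = 48  yes

Constraint 4 does not hold.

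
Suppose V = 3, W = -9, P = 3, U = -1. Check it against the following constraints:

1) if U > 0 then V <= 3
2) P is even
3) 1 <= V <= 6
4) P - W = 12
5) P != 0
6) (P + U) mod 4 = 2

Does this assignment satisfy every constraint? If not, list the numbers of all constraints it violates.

1) U = -1, not > 0; antecedent false, conditional vacuously true  ✓
2) P = 3 is odd  ✗
3) V = 3 lies in [1, 6]  ✓
4) P - W = 3 - (-9) = 12  ✓
5) P = 3, and 3 ≠ 0  ✓
6) P + U = 2; 2 mod 4 = 2  ✓

No — constraint 2 is not satisfied.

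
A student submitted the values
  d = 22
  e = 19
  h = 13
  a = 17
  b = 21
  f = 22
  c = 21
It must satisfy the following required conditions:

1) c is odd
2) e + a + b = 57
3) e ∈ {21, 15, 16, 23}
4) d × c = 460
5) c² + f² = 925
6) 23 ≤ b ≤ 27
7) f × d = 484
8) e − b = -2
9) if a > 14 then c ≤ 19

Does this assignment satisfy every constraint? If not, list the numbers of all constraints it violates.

Violated: 3, 4, 6, 9.

1) c = 21 is odd — satisfied.
2) e + a + b = 19 + 17 + 21 = 57 — satisfied.
3) e = 19 is not in {21, 15, 16, 23} — violated.
4) d × c = 22 × 21 = 462, not 460 — violated.
5) c² + f² = 21² + 22² = 441 + 484 = 925 — satisfied.
6) b = 21 is outside [23, 27] — violated.
7) f × d = 22 × 22 = 484 — satisfied.
8) e − b = 19 − 21 = -2 — satisfied.
9) a = 17 > 14, so we need c ≤ 19; but c = 21 > 19 — violated.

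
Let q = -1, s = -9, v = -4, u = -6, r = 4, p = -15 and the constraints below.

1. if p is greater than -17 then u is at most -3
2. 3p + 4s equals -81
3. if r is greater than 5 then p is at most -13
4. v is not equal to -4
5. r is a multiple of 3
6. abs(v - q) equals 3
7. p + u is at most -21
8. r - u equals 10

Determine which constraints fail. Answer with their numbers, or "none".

No — constraints 4, 5 are not satisfied.

1. p = -15 > -17, so we need u ≤ -3; u = -6 ≤ -3 — satisfied.
2. 3p + 4s = 3(-15) + 4(-9) = -81 — satisfied.
3. r = 4, not > 5; antecedent false, conditional vacuously true — satisfied.
4. v = -4, but -4 is required to differ — violated.
5. 4 = 3*1 + 1, so 3 does not divide 4 — violated.
6. abs(-4 - (-1)) = 3 — satisfied.
7. p + u = -15 + (-6) = -21; -21 ≤ -21 — satisfied.
8. r - u = 4 - (-6) = 10 — satisfied.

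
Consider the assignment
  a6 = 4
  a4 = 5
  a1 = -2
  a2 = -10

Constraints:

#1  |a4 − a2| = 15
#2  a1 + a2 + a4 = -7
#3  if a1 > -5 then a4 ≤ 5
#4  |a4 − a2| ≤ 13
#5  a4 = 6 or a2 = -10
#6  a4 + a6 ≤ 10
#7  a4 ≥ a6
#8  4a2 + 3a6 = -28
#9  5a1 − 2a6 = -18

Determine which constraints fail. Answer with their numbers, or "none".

#1 |5 − (-10)| = 15 — holds.
#2 a1 + a2 + a4 = -2 + (-10) + 5 = -7 — holds.
#3 a1 = -2 > -5, so we need a4 ≤ 5; a4 = 5 ≤ 5 — holds.
#4 |5 − (-10)| = 15; 15 > 13, exceeds bound 13 — does not hold.
#5 a4 = 5 ≠ 6, but a2 = -10 = -10 (second disjunct) — holds.
#6 a4 + a6 = 5 + 4 = 9; 9 ≤ 10 — holds.
#7 a4 = 5, a6 = 4; 5 ≥ 4 — holds.
#8 4a2 + 3a6 = 4(-10) + 3(4) = -28 — holds.
#9 5a1 − 2a6 = 5(-2) − 2(4) = -18 — holds.

No — constraint 4 is not satisfied.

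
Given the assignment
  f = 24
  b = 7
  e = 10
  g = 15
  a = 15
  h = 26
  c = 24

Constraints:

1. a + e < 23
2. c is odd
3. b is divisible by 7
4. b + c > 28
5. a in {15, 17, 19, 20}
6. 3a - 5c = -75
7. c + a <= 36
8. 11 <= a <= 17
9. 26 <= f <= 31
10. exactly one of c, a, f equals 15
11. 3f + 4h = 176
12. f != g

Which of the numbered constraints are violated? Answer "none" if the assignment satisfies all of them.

Violated: 1, 2, 7, and 9.

1. a + e = 15 + 10 = 25; 25 ≥ 23, bound 23 not met — violated.
2. c = 24 is even — violated.
3. 7 / 7 = 1, so 7 divides 7 — OK.
4. b + c = 7 + 24 = 31; 31 > 28 — OK.
5. a = 15 is in {15, 17, 19, 20} — OK.
6. 3a - 5c = 3(15) - 5(24) = -75 — OK.
7. c + a = 24 + 15 = 39; 39 > 36, bound 36 not met — violated.
8. a = 15 lies in [11, 17] — OK.
9. f = 24 is outside [26, 31] — violated.
10. c=24, a=15, f=24; 1 of them equals 15 — OK.
11. 3f + 4h = 3(24) + 4(26) = 176 — OK.
12. f = 24, g = 15; distinct — OK.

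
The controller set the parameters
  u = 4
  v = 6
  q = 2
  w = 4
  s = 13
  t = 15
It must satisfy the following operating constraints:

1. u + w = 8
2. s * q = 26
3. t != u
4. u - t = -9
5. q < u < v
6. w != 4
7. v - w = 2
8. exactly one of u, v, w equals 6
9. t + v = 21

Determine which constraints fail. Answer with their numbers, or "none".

1. u + w = 4 + 4 = 8 — satisfied.
2. s * q = 13 * 2 = 26 — satisfied.
3. t = 15, u = 4; distinct — satisfied.
4. u - t = 4 - 15 = -11, not -9 — violated.
5. values 2 < 4 < 6 — satisfied.
6. w = 4, but 4 is required to differ — violated.
7. v - w = 6 - 4 = 2 — satisfied.
8. u=4, v=6, w=4; 1 of them equals 6 — satisfied.
9. t + v = 15 + 6 = 21 — satisfied.

The assignment fails constraints 4 and 6.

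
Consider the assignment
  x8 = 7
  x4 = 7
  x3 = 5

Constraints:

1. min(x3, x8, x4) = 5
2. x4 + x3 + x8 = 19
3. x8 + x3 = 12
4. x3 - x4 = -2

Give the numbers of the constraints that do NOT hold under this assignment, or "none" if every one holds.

1. min(5, 7, 7) = 5  yes
2. x4 + x3 + x8 = 7 + 5 + 7 = 19  yes
3. x8 + x3 = 7 + 5 = 12  yes
4. x3 - x4 = 5 - 7 = -2  yes

None — every constraint holds.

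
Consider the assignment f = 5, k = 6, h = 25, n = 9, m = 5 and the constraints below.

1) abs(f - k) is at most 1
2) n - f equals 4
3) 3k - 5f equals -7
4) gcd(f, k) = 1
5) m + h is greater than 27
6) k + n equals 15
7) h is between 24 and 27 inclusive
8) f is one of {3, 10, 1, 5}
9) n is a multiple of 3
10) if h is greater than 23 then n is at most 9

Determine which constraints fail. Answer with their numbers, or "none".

1) abs(5 - 6) = 1; 1 ≤ 1  OK
2) n - f = 9 - 5 = 4  OK
3) 3k - 5f = 3(6) - 5(5) = -7  OK
4) gcd(5, 6) = 1  OK
5) m + h = 5 + 25 = 30; 30 > 27  OK
6) k + n = 6 + 9 = 15  OK
7) h = 25 lies in [24, 27]  OK
8) f = 5 is in {3, 10, 1, 5}  OK
9) 9 / 3 = 3, so 3 divides 9  OK
10) h = 25 > 23, so we need n ≤ 9; n = 9 ≤ 9  OK

Yes — all constraints hold.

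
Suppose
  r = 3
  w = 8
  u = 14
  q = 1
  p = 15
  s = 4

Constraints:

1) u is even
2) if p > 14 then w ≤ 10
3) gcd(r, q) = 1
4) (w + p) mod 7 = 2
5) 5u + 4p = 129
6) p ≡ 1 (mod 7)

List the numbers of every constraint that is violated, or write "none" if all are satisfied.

1) u = 14 is even — OK.
2) p = 15 > 14, so we need w ≤ 10; w = 8 ≤ 10 — OK.
3) gcd(3, 1) = 1 — OK.
4) w + p = 23; 23 mod 7 = 2 — OK.
5) 5u + 4p = 5(14) + 4(15) = 130, not 129 — violated.
6) 15 mod 7 = 1 — OK.

Constraint 5 does not hold.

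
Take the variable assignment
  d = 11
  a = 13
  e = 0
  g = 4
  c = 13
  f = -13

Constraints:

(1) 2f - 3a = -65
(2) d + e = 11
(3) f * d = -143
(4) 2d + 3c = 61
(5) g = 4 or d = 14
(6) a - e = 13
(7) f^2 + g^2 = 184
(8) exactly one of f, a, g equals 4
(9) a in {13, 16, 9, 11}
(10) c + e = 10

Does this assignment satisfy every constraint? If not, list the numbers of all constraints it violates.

(1) 2f - 3a = 2(-13) - 3(13) = -65  ✔
(2) d + e = 11 + 0 = 11  ✔
(3) f * d = -13 * 11 = -143  ✔
(4) 2d + 3c = 2(11) + 3(13) = 61  ✔
(5) g = 4 = 4 (first disjunct)  ✔
(6) a - e = 13 - 0 = 13  ✔
(7) f^2 + g^2 = (-13)^2 + 4^2 = 169 + 16 = 185, not 184  ✘
(8) f=-13, a=13, g=4; 1 of them equals 4  ✔
(9) a = 13 is in {13, 16, 9, 11}  ✔
(10) c + e = 13 + 0 = 13, not 10  ✘

Constraints 7 and 10 are violated.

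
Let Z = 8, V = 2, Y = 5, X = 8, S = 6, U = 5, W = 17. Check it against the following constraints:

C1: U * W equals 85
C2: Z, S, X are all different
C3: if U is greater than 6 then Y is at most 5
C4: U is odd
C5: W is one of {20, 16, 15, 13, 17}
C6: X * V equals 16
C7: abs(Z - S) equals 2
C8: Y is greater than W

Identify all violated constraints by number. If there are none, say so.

No — constraints 2 and 8 are not satisfied.

C1: U * W = 5 * 17 = 85 — holds.
C2: Z = X = 8, not all different — does not hold.
C3: U = 5, not > 6; antecedent false, conditional vacuously true — holds.
C4: U = 5 is odd — holds.
C5: W = 17 is in {20, 16, 15, 13, 17} — holds.
C6: X * V = 8 * 2 = 16 — holds.
C7: abs(8 - 6) = 2 — holds.
C8: Y = 5, W = 17; 5 ≤ 17 (want >) — does not hold.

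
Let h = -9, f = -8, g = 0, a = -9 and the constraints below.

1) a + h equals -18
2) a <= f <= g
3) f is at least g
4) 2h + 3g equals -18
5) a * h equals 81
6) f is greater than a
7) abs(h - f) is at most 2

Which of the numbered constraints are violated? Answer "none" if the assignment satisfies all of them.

Constraint 3 is violated.

1) a + h = -9 + (-9) = -18 — satisfied.
2) values -9 <= -8 <= 0 — satisfied.
3) f = -8, g = 0; -8 < 0 (want ≥) — violated.
4) 2h + 3g = 2(-9) + 3(0) = -18 — satisfied.
5) a * h = -9 * (-9) = 81 — satisfied.
6) f = -8, a = -9; -8 > -9 — satisfied.
7) abs(-9 - (-8)) = 1; 1 ≤ 2 — satisfied.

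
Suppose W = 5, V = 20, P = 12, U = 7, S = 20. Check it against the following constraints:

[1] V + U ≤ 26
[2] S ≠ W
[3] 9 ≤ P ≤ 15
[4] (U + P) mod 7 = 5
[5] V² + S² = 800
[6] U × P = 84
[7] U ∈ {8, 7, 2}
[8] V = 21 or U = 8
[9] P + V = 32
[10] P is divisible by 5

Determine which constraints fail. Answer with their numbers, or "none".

The assignment fails constraints 1, 8, and 10.

[1] V + U = 20 + 7 = 27; 27 > 26, bound 26 not met  ✘
[2] S = 20, W = 5; distinct  ✔
[3] P = 12 lies in [9, 15]  ✔
[4] U + P = 19; 19 mod 7 = 5  ✔
[5] V² + S² = 20² + 20² = 400 + 400 = 800  ✔
[6] U × P = 7 × 12 = 84  ✔
[7] U = 7 is in {8, 7, 2}  ✔
[8] V = 20 ≠ 21 and U = 7 ≠ 8; both disjuncts false  ✘
[9] P + V = 12 + 20 = 32  ✔
[10] 12 = 5×2 + 2, so 5 does not divide 12  ✘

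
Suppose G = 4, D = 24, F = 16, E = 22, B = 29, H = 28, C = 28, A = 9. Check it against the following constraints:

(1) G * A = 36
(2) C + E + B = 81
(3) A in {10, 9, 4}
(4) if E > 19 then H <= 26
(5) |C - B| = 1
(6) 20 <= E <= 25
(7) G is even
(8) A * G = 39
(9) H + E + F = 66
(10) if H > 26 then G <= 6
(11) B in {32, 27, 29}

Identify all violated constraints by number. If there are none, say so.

(1) G * A = 4 * 9 = 36  OK
(2) C + E + B = 28 + 22 + 29 = 79, not 81  FAIL
(3) A = 9 is in {10, 9, 4}  OK
(4) E = 22 > 19, so we need H ≤ 26; but H = 28 > 26  FAIL
(5) |28 - 29| = 1  OK
(6) E = 22 lies in [20, 25]  OK
(7) G = 4 is even  OK
(8) A * G = 9 * 4 = 36, not 39  FAIL
(9) H + E + F = 28 + 22 + 16 = 66  OK
(10) H = 28 > 26, so we need G ≤ 6; G = 4 ≤ 6  OK
(11) B = 29 is in {32, 27, 29}  OK

Violated: 2, 4, 8.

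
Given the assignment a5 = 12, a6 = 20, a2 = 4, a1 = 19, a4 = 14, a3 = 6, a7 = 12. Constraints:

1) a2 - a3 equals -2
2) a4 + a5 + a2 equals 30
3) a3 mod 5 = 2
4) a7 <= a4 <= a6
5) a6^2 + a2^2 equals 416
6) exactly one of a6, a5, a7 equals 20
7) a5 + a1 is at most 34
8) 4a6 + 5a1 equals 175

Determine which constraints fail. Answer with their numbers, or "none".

Violated: 3.

1) a2 - a3 = 4 - 6 = -2 — holds.
2) a4 + a5 + a2 = 14 + 12 + 4 = 30 — holds.
3) 6 mod 5 = 1, not 2 — does not hold.
4) values 12 <= 14 <= 20 — holds.
5) a6^2 + a2^2 = 20^2 + 4^2 = 400 + 16 = 416 — holds.
6) a6=20, a5=12, a7=12; 1 of them equals 20 — holds.
7) a5 + a1 = 12 + 19 = 31; 31 ≤ 34 — holds.
8) 4a6 + 5a1 = 4(20) + 5(19) = 175 — holds.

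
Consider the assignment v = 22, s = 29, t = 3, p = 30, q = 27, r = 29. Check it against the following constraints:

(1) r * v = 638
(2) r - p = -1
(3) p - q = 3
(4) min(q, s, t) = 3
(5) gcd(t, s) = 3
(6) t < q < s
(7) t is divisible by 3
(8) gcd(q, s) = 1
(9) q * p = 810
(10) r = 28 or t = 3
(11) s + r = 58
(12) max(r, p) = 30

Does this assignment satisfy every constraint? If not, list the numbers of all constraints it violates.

The assignment fails constraint 5.

(1) r * v = 29 * 22 = 638 — holds.
(2) r - p = 29 - 30 = -1 — holds.
(3) p - q = 30 - 27 = 3 — holds.
(4) min(27, 29, 3) = 3 — holds.
(5) gcd(3, 29) = 1, not 3 — does not hold.
(6) values 3 < 27 < 29 — holds.
(7) 3 / 3 = 1, so 3 divides 3 — holds.
(8) gcd(27, 29) = 1 — holds.
(9) q * p = 27 * 30 = 810 — holds.
(10) r = 29 ≠ 28, but t = 3 = 3 (second disjunct) — holds.
(11) s + r = 29 + 29 = 58 — holds.
(12) max(29, 30) = 30 — holds.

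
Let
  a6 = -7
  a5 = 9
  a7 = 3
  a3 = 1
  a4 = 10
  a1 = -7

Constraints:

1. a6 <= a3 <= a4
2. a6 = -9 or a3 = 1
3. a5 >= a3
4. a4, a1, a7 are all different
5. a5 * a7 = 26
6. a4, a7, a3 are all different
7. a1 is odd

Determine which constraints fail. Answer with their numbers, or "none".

Violated: 5.

1. values -7 <= 1 <= 10  ✓
2. a6 = -7 ≠ -9, but a3 = 1 = 1 (second disjunct)  ✓
3. a5 = 9, a3 = 1; 9 ≥ 1  ✓
4. values 10, -7, 3 are pairwise distinct  ✓
5. a5 * a7 = 9 * 3 = 27, not 26  ✗
6. values 10, 3, 1 are pairwise distinct  ✓
7. a1 = -7 is odd  ✓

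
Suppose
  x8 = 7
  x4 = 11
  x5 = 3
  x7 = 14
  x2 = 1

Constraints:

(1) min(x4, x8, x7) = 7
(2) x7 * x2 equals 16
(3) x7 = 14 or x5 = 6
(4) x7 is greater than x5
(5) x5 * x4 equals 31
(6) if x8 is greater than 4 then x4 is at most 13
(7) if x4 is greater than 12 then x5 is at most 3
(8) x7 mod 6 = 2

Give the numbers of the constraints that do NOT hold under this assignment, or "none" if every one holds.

Constraints 2, 5 are violated.

(1) min(11, 7, 14) = 7 — holds.
(2) x7 * x2 = 14 * 1 = 14, not 16 — does not hold.
(3) x7 = 14 = 14 (first disjunct) — holds.
(4) x7 = 14, x5 = 3; 14 > 3 — holds.
(5) x5 * x4 = 3 * 11 = 33, not 31 — does not hold.
(6) x8 = 7 > 4, so we need x4 ≤ 13; x4 = 11 ≤ 13 — holds.
(7) x4 = 11, not > 12; antecedent false, conditional vacuously true — holds.
(8) 14 mod 6 = 2 — holds.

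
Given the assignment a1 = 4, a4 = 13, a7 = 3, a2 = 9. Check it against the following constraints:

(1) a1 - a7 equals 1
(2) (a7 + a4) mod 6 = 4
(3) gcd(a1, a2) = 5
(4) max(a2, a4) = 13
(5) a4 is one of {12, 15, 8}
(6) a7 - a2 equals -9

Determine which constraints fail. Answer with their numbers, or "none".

No — constraints 3, 5, and 6 are not satisfied.

(1) a1 - a7 = 4 - 3 = 1 — OK.
(2) a7 + a4 = 16; 16 mod 6 = 4 — OK.
(3) gcd(4, 9) = 1, not 5 — violated.
(4) max(9, 13) = 13 — OK.
(5) a4 = 13 is not in {12, 15, 8} — violated.
(6) a7 - a2 = 3 - 9 = -6, not -9 — violated.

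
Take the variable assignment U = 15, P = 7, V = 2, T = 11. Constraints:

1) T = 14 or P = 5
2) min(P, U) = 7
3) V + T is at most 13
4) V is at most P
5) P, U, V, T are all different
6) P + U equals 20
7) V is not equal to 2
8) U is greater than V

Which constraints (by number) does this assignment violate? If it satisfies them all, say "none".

1) T = 11 ≠ 14 and P = 7 ≠ 5; both disjuncts false — violated.
2) min(7, 15) = 7 — OK.
3) V + T = 2 + 11 = 13; 13 ≤ 13 — OK.
4) V = 2, P = 7; 2 ≤ 7 — OK.
5) values 7, 15, 2, 11 are pairwise distinct — OK.
6) P + U = 7 + 15 = 22, not 20 — violated.
7) V = 2, but 2 is required to differ — violated.
8) U = 15, V = 2; 15 > 2 — OK.

The assignment fails constraints 1, 6, and 7.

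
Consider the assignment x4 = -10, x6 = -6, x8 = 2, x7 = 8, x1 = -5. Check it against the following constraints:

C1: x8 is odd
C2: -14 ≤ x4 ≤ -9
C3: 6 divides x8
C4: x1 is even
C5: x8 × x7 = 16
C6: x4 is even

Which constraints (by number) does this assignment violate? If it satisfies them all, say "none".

C1: x8 = 2 is even — violated.
C2: x4 = -10 lies in [-14, -9] — OK.
C3: 2 = 6×0 + 2, so 6 does not divide 2 — violated.
C4: x1 = -5 is odd — violated.
C5: x8 × x7 = 2 × 8 = 16 — OK.
C6: x4 = -10 is even — OK.

Violated: 1, 3, 4.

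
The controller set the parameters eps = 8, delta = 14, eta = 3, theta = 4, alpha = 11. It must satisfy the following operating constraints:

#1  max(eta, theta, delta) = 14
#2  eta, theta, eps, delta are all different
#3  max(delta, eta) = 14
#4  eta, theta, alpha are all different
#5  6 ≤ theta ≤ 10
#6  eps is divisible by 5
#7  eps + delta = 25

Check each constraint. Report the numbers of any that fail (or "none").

#1 max(3, 4, 14) = 14  ✔
#2 values 3, 4, 8, 14 are pairwise distinct  ✔
#3 max(14, 3) = 14  ✔
#4 values 3, 4, 11 are pairwise distinct  ✔
#5 theta = 4 is outside [6, 10]  ✘
#6 8 = 5×1 + 3, so 5 does not divide 8  ✘
#7 eps + delta = 8 + 14 = 22, not 25  ✘

Constraints 5, 6, and 7 are violated.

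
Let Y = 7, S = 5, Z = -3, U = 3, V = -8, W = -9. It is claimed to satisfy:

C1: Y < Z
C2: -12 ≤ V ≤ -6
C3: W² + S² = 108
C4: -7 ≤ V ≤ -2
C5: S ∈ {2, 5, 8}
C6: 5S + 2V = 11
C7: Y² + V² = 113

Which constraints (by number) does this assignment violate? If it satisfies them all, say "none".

The assignment fails constraints 1, 3, 4, and 6.

C1: Y = 7, Z = -3; 7 ≥ -3 (want <)  ✗
C2: V = -8 lies in [-12, -6]  ✓
C3: W² + S² = (-9)² + 5² = 81 + 25 = 106, not 108  ✗
C4: V = -8 is outside [-7, -2]  ✗
C5: S = 5 is in {2, 5, 8}  ✓
C6: 5S + 2V = 5(5) + 2(-8) = 9, not 11  ✗
C7: Y² + V² = 7² + (-8)² = 49 + 64 = 113  ✓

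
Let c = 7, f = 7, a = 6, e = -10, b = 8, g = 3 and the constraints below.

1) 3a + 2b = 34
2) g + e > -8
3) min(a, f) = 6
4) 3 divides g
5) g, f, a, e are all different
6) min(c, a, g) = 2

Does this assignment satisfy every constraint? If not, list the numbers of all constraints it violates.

Constraint 6 does not hold.

1) 3a + 2b = 3(6) + 2(8) = 34  true
2) g + e = 3 + (-10) = -7; -7 > -8  true
3) min(6, 7) = 6  true
4) 3 / 3 = 1, so 3 divides 3  true
5) values 3, 7, 6, -10 are pairwise distinct  true
6) min(7, 6, 3) = 3, not 2  false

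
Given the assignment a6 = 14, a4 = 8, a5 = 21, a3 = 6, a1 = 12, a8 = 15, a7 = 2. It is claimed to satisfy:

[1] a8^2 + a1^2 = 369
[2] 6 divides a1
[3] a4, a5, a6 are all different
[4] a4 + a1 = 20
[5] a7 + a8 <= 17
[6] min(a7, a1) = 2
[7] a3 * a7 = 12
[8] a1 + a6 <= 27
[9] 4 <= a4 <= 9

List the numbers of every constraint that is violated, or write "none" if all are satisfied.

[1] a8^2 + a1^2 = 15^2 + 12^2 = 225 + 144 = 369  OK
[2] 12 / 6 = 2, so 6 divides 12  OK
[3] values 8, 21, 14 are pairwise distinct  OK
[4] a4 + a1 = 8 + 12 = 20  OK
[5] a7 + a8 = 2 + 15 = 17; 17 ≤ 17  OK
[6] min(2, 12) = 2  OK
[7] a3 * a7 = 6 * 2 = 12  OK
[8] a1 + a6 = 12 + 14 = 26; 26 ≤ 27  OK
[9] a4 = 8 lies in [4, 9]  OK

No violations.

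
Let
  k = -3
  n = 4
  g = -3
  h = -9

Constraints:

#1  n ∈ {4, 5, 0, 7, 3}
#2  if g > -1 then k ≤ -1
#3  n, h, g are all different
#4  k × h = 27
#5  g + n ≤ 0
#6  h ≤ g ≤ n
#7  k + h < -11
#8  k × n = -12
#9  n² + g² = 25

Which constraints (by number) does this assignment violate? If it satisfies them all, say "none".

Violated: 5.

#1 n = 4 is in {4, 5, 0, 7, 3} — OK.
#2 g = -3, not > -1; antecedent false, conditional vacuously true — OK.
#3 values 4, -9, -3 are pairwise distinct — OK.
#4 k × h = -3 × (-9) = 27 — OK.
#5 g + n = -3 + 4 = 1; 1 > 0, bound 0 not met — violated.
#6 values -9 ≤ -3 ≤ 4 — OK.
#7 k + h = -3 + (-9) = -12; -12 < -11 — OK.
#8 k × n = -3 × 4 = -12 — OK.
#9 n² + g² = 4² + (-3)² = 16 + 9 = 25 — OK.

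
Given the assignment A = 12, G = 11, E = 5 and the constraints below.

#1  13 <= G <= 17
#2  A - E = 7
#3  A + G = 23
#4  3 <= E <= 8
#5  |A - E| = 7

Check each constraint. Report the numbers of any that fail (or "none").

The assignment fails constraint 1.

#1 G = 11 is outside [13, 17] — violated.
#2 A - E = 12 - 5 = 7 — OK.
#3 A + G = 12 + 11 = 23 — OK.
#4 E = 5 lies in [3, 8] — OK.
#5 |12 - 5| = 7 — OK.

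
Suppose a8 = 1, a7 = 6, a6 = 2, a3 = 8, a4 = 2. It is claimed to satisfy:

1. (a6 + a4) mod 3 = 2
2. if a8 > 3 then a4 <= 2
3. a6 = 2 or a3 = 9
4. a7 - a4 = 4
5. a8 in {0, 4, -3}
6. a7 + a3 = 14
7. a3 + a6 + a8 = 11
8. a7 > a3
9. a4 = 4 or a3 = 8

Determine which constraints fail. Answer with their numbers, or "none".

The assignment fails constraints 1, 5, 8.

1. a6 + a4 = 4; 4 mod 3 = 1, not 2  ✘
2. a8 = 1, not > 3; antecedent false, conditional vacuously true  ✔
3. a6 = 2 = 2 (first disjunct)  ✔
4. a7 - a4 = 6 - 2 = 4  ✔
5. a8 = 1 is not in {0, 4, -3}  ✘
6. a7 + a3 = 6 + 8 = 14  ✔
7. a3 + a6 + a8 = 8 + 2 + 1 = 11  ✔
8. a7 = 6, a3 = 8; 6 ≤ 8 (want >)  ✘
9. a4 = 2 ≠ 4, but a3 = 8 = 8 (second disjunct)  ✔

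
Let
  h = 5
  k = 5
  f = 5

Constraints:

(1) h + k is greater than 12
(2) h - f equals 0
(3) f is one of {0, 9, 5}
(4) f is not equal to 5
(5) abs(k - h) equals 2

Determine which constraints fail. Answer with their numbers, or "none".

Constraints 1, 4, 5 do not hold.

(1) h + k = 5 + 5 = 10; 10 ≤ 12, bound 12 not met — fails.
(2) h - f = 5 - 5 = 0 — holds.
(3) f = 5 is in {0, 9, 5} — holds.
(4) f = 5, but 5 is required to differ — fails.
(5) abs(5 - 5) = 0, not 2 — fails.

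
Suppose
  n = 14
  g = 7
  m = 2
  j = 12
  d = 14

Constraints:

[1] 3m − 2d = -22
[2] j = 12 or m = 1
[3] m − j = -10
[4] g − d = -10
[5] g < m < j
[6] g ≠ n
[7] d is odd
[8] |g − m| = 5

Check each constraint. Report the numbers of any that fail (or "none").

[1] 3m − 2d = 3(2) − 2(14) = -22 — holds.
[2] j = 12 = 12 (first disjunct) — holds.
[3] m − j = 2 − 12 = -10 — holds.
[4] g − d = 7 − 14 = -7, not -10 — fails.
[5] values 7, 2, 12; g = 7 is not < m = 2 — fails.
[6] g = 7, n = 14; distinct — holds.
[7] d = 14 is even — fails.
[8] |7 − 2| = 5 — holds.

Violated: 4, 5, and 7.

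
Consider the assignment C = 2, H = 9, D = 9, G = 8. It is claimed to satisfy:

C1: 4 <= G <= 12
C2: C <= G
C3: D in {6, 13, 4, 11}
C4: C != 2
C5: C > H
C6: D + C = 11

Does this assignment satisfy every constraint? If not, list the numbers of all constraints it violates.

C1: G = 8 lies in [4, 12]  OK
C2: C = 2, G = 8; 2 ≤ 8  OK
C3: D = 9 is not in {6, 13, 4, 11}  FAIL
C4: C = 2, but 2 is required to differ  FAIL
C5: C = 2, H = 9; 2 ≤ 9 (want >)  FAIL
C6: D + C = 9 + 2 = 11  OK

Constraints 3, 4, and 5 do not hold.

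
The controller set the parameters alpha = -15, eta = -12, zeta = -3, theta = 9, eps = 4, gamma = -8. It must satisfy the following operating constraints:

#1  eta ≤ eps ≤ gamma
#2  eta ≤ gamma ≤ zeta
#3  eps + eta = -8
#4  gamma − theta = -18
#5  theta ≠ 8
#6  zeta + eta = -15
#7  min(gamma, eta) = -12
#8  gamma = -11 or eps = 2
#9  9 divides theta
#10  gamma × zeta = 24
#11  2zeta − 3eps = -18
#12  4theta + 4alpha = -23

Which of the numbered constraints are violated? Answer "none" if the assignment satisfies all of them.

Constraints 1, 4, 8, and 12 do not hold.

#1 values -12, 4, -8; eps = 4 is not ≤ gamma = -8  FAIL
#2 values -12 ≤ -8 ≤ -3  OK
#3 eps + eta = 4 + (-12) = -8  OK
#4 gamma − theta = -8 − 9 = -17, not -18  FAIL
#5 theta = 9, and 9 ≠ 8  OK
#6 zeta + eta = -3 + (-12) = -15  OK
#7 min(-8, -12) = -12  OK
#8 gamma = -8 ≠ -11 and eps = 4 ≠ 2; both disjuncts false  FAIL
#9 9 / 9 = 1, so 9 divides 9  OK
#10 gamma × zeta = -8 × (-3) = 24  OK
#11 2zeta − 3eps = 2(-3) − 3(4) = -18  OK
#12 4theta + 4alpha = 4(9) + 4(-15) = -24, not -23  FAIL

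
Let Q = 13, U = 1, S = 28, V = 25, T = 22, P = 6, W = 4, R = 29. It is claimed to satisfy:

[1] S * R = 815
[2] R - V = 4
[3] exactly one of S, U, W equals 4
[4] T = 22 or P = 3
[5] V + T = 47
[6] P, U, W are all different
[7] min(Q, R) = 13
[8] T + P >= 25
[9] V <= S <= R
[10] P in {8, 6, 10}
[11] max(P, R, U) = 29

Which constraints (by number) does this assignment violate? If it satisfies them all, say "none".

[1] S * R = 28 * 29 = 812, not 815 — violated.
[2] R - V = 29 - 25 = 4 — OK.
[3] S=28, U=1, W=4; 1 of them equals 4 — OK.
[4] T = 22 = 22 (first disjunct) — OK.
[5] V + T = 25 + 22 = 47 — OK.
[6] values 6, 1, 4 are pairwise distinct — OK.
[7] min(13, 29) = 13 — OK.
[8] T + P = 22 + 6 = 28; 28 ≥ 25 — OK.
[9] values 25 <= 28 <= 29 — OK.
[10] P = 6 is in {8, 6, 10} — OK.
[11] max(6, 29, 1) = 29 — OK.

The assignment fails constraint 1.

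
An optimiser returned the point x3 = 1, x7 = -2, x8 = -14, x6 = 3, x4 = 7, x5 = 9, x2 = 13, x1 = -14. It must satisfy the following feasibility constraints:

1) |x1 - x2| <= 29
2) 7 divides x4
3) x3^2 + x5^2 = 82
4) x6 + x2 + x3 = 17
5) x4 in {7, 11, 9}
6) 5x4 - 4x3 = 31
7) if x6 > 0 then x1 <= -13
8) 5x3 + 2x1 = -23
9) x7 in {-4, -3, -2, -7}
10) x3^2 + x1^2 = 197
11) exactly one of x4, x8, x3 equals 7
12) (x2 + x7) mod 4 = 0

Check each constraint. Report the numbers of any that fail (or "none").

Constraint 12 is violated.

1) |-14 - 13| = 27; 27 ≤ 29 — holds.
2) 7 / 7 = 1, so 7 divides 7 — holds.
3) x3^2 + x5^2 = 1^2 + 9^2 = 1 + 81 = 82 — holds.
4) x6 + x2 + x3 = 3 + 13 + 1 = 17 — holds.
5) x4 = 7 is in {7, 11, 9} — holds.
6) 5x4 - 4x3 = 5(7) - 4(1) = 31 — holds.
7) x6 = 3 > 0, so we need x1 ≤ -13; x1 = -14 ≤ -13 — holds.
8) 5x3 + 2x1 = 5(1) + 2(-14) = -23 — holds.
9) x7 = -2 is in {-4, -3, -2, -7} — holds.
10) x3^2 + x1^2 = 1^2 + (-14)^2 = 1 + 196 = 197 — holds.
11) x4=7, x8=-14, x3=1; 1 of them equals 7 — holds.
12) x2 + x7 = 11; 11 mod 4 = 3, not 0 — does not hold.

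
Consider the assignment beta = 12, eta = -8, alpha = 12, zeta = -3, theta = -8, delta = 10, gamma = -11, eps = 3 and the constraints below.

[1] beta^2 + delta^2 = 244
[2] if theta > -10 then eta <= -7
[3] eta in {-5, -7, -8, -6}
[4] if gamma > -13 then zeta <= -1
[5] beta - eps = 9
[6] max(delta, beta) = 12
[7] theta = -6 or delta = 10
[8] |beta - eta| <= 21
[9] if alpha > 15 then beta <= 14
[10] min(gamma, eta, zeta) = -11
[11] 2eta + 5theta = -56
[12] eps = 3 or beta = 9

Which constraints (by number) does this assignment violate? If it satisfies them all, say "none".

None — every constraint holds.

[1] beta^2 + delta^2 = 12^2 + 10^2 = 144 + 100 = 244 — OK.
[2] theta = -8 > -10, so we need eta ≤ -7; eta = -8 ≤ -7 — OK.
[3] eta = -8 is in {-5, -7, -8, -6} — OK.
[4] gamma = -11 > -13, so we need zeta ≤ -1; zeta = -3 ≤ -1 — OK.
[5] beta - eps = 12 - 3 = 9 — OK.
[6] max(10, 12) = 12 — OK.
[7] theta = -8 ≠ -6, but delta = 10 = 10 (second disjunct) — OK.
[8] |12 - (-8)| = 20; 20 ≤ 21 — OK.
[9] alpha = 12, not > 15; antecedent false, conditional vacuously true — OK.
[10] min(-11, -8, -3) = -11 — OK.
[11] 2eta + 5theta = 2(-8) + 5(-8) = -56 — OK.
[12] eps = 3 = 3 (first disjunct) — OK.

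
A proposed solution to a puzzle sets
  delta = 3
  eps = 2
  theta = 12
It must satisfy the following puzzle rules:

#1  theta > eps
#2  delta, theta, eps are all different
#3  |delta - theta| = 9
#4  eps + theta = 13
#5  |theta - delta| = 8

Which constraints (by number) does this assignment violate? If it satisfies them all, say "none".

Violated: 4, 5.

#1 theta = 12, eps = 2; 12 > 2  yes
#2 values 3, 12, 2 are pairwise distinct  yes
#3 |3 - 12| = 9  yes
#4 eps + theta = 2 + 12 = 14, not 13  no
#5 |12 - 3| = 9, not 8  no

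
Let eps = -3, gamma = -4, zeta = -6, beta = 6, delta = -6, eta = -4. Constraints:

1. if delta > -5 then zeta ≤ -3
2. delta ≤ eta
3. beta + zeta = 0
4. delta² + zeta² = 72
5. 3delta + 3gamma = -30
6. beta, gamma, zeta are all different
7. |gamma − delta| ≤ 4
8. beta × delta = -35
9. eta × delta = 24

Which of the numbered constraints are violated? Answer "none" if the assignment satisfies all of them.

1. delta = -6, not > -5; antecedent false, conditional vacuously true  OK
2. delta = -6, eta = -4; -6 ≤ -4  OK
3. beta + zeta = 6 + (-6) = 0  OK
4. delta² + zeta² = (-6)² + (-6)² = 36 + 36 = 72  OK
5. 3delta + 3gamma = 3(-6) + 3(-4) = -30  OK
6. values 6, -4, -6 are pairwise distinct  OK
7. |-4 − (-6)| = 2; 2 ≤ 4  OK
8. beta × delta = 6 × (-6) = -36, not -35  FAIL
9. eta × delta = -4 × (-6) = 24  OK

Constraint 8 is violated.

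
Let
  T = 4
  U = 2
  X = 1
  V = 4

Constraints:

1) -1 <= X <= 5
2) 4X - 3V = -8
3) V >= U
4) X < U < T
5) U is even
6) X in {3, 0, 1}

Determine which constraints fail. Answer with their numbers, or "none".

1) X = 1 lies in [-1, 5] — holds.
2) 4X - 3V = 4(1) - 3(4) = -8 — holds.
3) V = 4, U = 2; 4 ≥ 2 — holds.
4) values 1 < 2 < 4 — holds.
5) U = 2 is even — holds.
6) X = 1 is in {3, 0, 1} — holds.

The assignment satisfies every constraint.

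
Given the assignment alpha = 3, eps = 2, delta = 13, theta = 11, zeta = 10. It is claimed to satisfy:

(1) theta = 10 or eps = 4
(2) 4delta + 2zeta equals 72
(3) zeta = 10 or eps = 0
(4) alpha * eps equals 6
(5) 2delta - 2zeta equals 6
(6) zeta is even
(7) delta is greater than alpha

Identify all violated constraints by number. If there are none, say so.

(1) theta = 11 ≠ 10 and eps = 2 ≠ 4; both disjuncts false  ✗
(2) 4delta + 2zeta = 4(13) + 2(10) = 72  ✓
(3) zeta = 10 = 10 (first disjunct)  ✓
(4) alpha * eps = 3 * 2 = 6  ✓
(5) 2delta - 2zeta = 2(13) - 2(10) = 6  ✓
(6) zeta = 10 is even  ✓
(7) delta = 13, alpha = 3; 13 > 3  ✓

Constraint 1 is violated.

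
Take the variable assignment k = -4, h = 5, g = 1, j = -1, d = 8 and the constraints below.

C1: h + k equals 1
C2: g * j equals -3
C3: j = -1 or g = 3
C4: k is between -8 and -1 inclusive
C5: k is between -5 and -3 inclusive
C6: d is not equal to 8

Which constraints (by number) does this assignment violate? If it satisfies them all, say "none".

C1: h + k = 5 + (-4) = 1  true
C2: g * j = 1 * (-1) = -1, not -3  false
C3: j = -1 = -1 (first disjunct)  true
C4: k = -4 lies in [-8, -1]  true
C5: k = -4 lies in [-5, -3]  true
C6: d = 8, but 8 is required to differ  false

No — constraints 2 and 6 are not satisfied.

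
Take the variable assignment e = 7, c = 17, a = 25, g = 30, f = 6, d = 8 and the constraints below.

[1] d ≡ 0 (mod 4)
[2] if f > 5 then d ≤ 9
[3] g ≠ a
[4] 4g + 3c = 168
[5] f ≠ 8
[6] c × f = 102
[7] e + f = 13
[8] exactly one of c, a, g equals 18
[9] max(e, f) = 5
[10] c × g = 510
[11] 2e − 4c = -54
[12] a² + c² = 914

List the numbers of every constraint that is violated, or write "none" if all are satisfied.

Violated: 4, 8, 9.

[1] 8 mod 4 = 0  ✔
[2] f = 6 > 5, so we need d ≤ 9; d = 8 ≤ 9  ✔
[3] g = 30, a = 25; distinct  ✔
[4] 4g + 3c = 4(30) + 3(17) = 171, not 168  ✘
[5] f = 6, and 6 ≠ 8  ✔
[6] c × f = 17 × 6 = 102  ✔
[7] e + f = 7 + 6 = 13  ✔
[8] c=17, a=25, g=30; 0 of them equal 18, not exactly one  ✘
[9] max(7, 6) = 7, not 5  ✘
[10] c × g = 17 × 30 = 510  ✔
[11] 2e − 4c = 2(7) − 4(17) = -54  ✔
[12] a² + c² = 25² + 17² = 625 + 289 = 914  ✔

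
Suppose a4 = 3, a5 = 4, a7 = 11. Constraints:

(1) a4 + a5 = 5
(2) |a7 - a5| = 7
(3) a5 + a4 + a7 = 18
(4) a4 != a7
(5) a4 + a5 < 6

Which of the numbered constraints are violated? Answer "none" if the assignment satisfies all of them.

The assignment fails constraints 1, 5.

(1) a4 + a5 = 3 + 4 = 7, not 5  FAIL
(2) |11 - 4| = 7  OK
(3) a5 + a4 + a7 = 4 + 3 + 11 = 18  OK
(4) a4 = 3, a7 = 11; distinct  OK
(5) a4 + a5 = 3 + 4 = 7; 7 ≥ 6, bound 6 not met  FAIL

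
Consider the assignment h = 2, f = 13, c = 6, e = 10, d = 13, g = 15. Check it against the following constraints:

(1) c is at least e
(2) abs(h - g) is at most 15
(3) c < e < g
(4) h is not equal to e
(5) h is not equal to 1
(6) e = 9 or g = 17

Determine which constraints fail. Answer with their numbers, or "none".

(1) c = 6, e = 10; 6 < 10 (want ≥) — does not hold.
(2) abs(2 - 15) = 13; 13 ≤ 15 — holds.
(3) values 6 < 10 < 15 — holds.
(4) h = 2, e = 10; distinct — holds.
(5) h = 2, and 2 ≠ 1 — holds.
(6) e = 10 ≠ 9 and g = 15 ≠ 17; both disjuncts false — does not hold.

Constraints 1 and 6 are violated.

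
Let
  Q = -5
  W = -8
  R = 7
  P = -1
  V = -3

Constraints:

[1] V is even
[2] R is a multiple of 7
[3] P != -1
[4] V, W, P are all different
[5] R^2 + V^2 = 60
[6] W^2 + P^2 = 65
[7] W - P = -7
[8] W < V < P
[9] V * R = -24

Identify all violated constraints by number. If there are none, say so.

[1] V = -3 is odd — violated.
[2] 7 / 7 = 1, so 7 divides 7 — OK.
[3] P = -1, but -1 is required to differ — violated.
[4] values -3, -8, -1 are pairwise distinct — OK.
[5] R^2 + V^2 = 7^2 + (-3)^2 = 49 + 9 = 58, not 60 — violated.
[6] W^2 + P^2 = (-8)^2 + (-1)^2 = 64 + 1 = 65 — OK.
[7] W - P = -8 - (-1) = -7 — OK.
[8] values -8 < -3 < -1 — OK.
[9] V * R = -3 * 7 = -21, not -24 — violated.

The assignment fails constraints 1, 3, 5, and 9.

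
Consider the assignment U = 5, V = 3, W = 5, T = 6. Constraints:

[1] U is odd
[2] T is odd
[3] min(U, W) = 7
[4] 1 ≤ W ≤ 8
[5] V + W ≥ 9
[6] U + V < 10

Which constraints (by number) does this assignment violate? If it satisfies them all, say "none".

No — constraints 2, 3, and 5 are not satisfied.

[1] U = 5 is odd — holds.
[2] T = 6 is even — does not hold.
[3] min(5, 5) = 5, not 7 — does not hold.
[4] W = 5 lies in [1, 8] — holds.
[5] V + W = 3 + 5 = 8; 8 < 9, bound 9 not met — does not hold.
[6] U + V = 5 + 3 = 8; 8 < 10 — holds.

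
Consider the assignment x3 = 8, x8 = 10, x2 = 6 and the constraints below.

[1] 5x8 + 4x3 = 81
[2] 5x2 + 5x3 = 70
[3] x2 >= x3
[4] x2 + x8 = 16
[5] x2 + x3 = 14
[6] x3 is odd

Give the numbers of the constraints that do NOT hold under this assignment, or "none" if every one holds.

[1] 5x8 + 4x3 = 5(10) + 4(8) = 82, not 81  fails
[2] 5x2 + 5x3 = 5(6) + 5(8) = 70  holds
[3] x2 = 6, x3 = 8; 6 < 8 (want ≥)  fails
[4] x2 + x8 = 6 + 10 = 16  holds
[5] x2 + x3 = 6 + 8 = 14  holds
[6] x3 = 8 is even  fails

Constraints 1, 3, 6 do not hold.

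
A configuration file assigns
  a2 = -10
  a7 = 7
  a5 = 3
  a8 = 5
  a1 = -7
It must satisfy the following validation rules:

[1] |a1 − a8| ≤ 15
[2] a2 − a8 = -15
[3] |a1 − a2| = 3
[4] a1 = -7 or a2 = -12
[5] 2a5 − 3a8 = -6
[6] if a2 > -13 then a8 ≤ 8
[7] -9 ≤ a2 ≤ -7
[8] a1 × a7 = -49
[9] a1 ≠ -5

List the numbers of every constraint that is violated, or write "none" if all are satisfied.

[1] |-7 − 5| = 12; 12 ≤ 15  OK
[2] a2 − a8 = -10 − 5 = -15  OK
[3] |-7 − (-10)| = 3  OK
[4] a1 = -7 = -7 (first disjunct)  OK
[5] 2a5 − 3a8 = 2(3) − 3(5) = -9, not -6  FAIL
[6] a2 = -10 > -13, so we need a8 ≤ 8; a8 = 5 ≤ 8  OK
[7] a2 = -10 is outside [-9, -7]  FAIL
[8] a1 × a7 = -7 × 7 = -49  OK
[9] a1 = -7, and -7 ≠ -5  OK

No — constraints 5 and 7 are not satisfied.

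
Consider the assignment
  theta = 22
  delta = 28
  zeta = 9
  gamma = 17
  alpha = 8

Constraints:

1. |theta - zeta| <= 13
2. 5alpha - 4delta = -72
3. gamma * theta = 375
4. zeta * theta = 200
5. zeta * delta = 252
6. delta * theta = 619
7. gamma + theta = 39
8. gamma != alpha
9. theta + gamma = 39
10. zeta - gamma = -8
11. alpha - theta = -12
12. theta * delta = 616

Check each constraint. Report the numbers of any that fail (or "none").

1. |22 - 9| = 13; 13 ≤ 13  true
2. 5alpha - 4delta = 5(8) - 4(28) = -72  true
3. gamma * theta = 17 * 22 = 374, not 375  false
4. zeta * theta = 9 * 22 = 198, not 200  false
5. zeta * delta = 9 * 28 = 252  true
6. delta * theta = 28 * 22 = 616, not 619  false
7. gamma + theta = 17 + 22 = 39  true
8. gamma = 17, alpha = 8; distinct  true
9. theta + gamma = 22 + 17 = 39  true
10. zeta - gamma = 9 - 17 = -8  true
11. alpha - theta = 8 - 22 = -14, not -12  false
12. theta * delta = 22 * 28 = 616  true

Constraints 3, 4, 6, and 11 do not hold.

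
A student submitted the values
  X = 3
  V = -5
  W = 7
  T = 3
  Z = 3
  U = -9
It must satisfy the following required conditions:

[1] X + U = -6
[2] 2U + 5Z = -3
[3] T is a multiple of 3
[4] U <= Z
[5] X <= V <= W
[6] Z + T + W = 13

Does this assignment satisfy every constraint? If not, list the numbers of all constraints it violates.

[1] X + U = 3 + (-9) = -6  yes
[2] 2U + 5Z = 2(-9) + 5(3) = -3  yes
[3] 3 / 3 = 1, so 3 divides 3  yes
[4] U = -9, Z = 3; -9 ≤ 3  yes
[5] values 3, -5, 7; X = 3 is not <= V = -5  no
[6] Z + T + W = 3 + 3 + 7 = 13  yes

No — constraint 5 is not satisfied.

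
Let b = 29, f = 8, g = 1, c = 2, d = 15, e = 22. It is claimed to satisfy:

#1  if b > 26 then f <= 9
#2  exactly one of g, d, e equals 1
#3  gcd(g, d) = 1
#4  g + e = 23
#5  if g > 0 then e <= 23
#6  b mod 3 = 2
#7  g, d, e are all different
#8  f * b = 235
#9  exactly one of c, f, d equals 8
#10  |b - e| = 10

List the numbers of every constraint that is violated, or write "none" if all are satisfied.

#1 b = 29 > 26, so we need f ≤ 9; f = 8 ≤ 9 — OK.
#2 g=1, d=15, e=22; 1 of them equals 1 — OK.
#3 gcd(1, 15) = 1 — OK.
#4 g + e = 1 + 22 = 23 — OK.
#5 g = 1 > 0, so we need e ≤ 23; e = 22 ≤ 23 — OK.
#6 29 mod 3 = 2 — OK.
#7 values 1, 15, 22 are pairwise distinct — OK.
#8 f * b = 8 * 29 = 232, not 235 — violated.
#9 c=2, f=8, d=15; 1 of them equals 8 — OK.
#10 |29 - 22| = 7, not 10 — violated.

The assignment fails constraints 8 and 10.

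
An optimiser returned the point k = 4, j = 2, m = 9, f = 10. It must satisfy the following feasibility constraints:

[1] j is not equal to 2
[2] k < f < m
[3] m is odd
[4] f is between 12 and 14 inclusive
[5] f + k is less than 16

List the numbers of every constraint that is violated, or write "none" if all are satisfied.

[1] j = 2, but 2 is required to differ  ✘
[2] values 4, 10, 9; f = 10 is not < m = 9  ✘
[3] m = 9 is odd  ✔
[4] f = 10 is outside [12, 14]  ✘
[5] f + k = 10 + 4 = 14; 14 < 16  ✔

Violated: 1, 2, 4.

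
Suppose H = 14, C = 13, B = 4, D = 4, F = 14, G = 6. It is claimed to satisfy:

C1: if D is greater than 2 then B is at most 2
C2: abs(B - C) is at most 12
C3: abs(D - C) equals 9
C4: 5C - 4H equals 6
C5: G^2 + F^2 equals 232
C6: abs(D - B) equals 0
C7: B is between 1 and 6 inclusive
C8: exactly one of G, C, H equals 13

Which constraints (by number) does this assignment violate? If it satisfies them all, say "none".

Violated: 1, 4.

C1: D = 4 > 2, so we need B ≤ 2; but B = 4 > 2 — violated.
C2: abs(4 - 13) = 9; 9 ≤ 12 — satisfied.
C3: abs(4 - 13) = 9 — satisfied.
C4: 5C - 4H = 5(13) - 4(14) = 9, not 6 — violated.
C5: G^2 + F^2 = 6^2 + 14^2 = 36 + 196 = 232 — satisfied.
C6: abs(4 - 4) = 0 — satisfied.
C7: B = 4 lies in [1, 6] — satisfied.
C8: G=6, C=13, H=14; 1 of them equals 13 — satisfied.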